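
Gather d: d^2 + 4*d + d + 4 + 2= d^2 + 5*d + 6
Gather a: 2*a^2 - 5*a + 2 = 2*a^2 - 5*a + 2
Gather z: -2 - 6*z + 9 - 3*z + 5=12 - 9*z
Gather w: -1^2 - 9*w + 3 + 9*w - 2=0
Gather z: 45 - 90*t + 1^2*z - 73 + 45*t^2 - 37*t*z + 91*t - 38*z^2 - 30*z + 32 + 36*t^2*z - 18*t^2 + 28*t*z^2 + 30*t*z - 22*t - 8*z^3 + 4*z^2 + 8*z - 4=27*t^2 - 21*t - 8*z^3 + z^2*(28*t - 34) + z*(36*t^2 - 7*t - 21)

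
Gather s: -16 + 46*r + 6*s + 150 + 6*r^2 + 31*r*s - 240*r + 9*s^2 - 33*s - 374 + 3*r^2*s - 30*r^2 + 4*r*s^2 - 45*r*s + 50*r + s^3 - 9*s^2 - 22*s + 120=-24*r^2 + 4*r*s^2 - 144*r + s^3 + s*(3*r^2 - 14*r - 49) - 120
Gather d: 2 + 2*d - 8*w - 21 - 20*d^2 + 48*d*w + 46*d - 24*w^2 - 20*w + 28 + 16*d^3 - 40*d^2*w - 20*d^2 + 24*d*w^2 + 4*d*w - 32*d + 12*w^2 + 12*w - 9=16*d^3 + d^2*(-40*w - 40) + d*(24*w^2 + 52*w + 16) - 12*w^2 - 16*w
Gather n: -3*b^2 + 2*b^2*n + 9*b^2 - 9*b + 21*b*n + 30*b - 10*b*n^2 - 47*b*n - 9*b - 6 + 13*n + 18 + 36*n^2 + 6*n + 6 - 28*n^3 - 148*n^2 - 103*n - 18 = 6*b^2 + 12*b - 28*n^3 + n^2*(-10*b - 112) + n*(2*b^2 - 26*b - 84)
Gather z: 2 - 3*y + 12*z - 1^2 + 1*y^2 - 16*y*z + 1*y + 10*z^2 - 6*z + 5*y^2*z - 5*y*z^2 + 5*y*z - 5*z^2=y^2 - 2*y + z^2*(5 - 5*y) + z*(5*y^2 - 11*y + 6) + 1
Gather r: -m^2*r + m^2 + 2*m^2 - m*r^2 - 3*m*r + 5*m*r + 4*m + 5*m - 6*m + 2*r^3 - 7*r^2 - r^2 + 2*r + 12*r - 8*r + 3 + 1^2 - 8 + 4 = 3*m^2 + 3*m + 2*r^3 + r^2*(-m - 8) + r*(-m^2 + 2*m + 6)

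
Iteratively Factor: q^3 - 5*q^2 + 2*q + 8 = (q + 1)*(q^2 - 6*q + 8) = (q - 4)*(q + 1)*(q - 2)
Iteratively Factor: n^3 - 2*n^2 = (n)*(n^2 - 2*n) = n^2*(n - 2)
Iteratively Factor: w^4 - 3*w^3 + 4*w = (w + 1)*(w^3 - 4*w^2 + 4*w) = (w - 2)*(w + 1)*(w^2 - 2*w) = (w - 2)^2*(w + 1)*(w)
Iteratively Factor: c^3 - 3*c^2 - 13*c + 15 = (c + 3)*(c^2 - 6*c + 5) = (c - 5)*(c + 3)*(c - 1)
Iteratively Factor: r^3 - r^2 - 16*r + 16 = (r - 1)*(r^2 - 16) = (r - 1)*(r + 4)*(r - 4)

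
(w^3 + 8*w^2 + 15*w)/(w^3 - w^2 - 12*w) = (w + 5)/(w - 4)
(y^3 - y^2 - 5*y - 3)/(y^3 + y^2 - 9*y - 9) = (y + 1)/(y + 3)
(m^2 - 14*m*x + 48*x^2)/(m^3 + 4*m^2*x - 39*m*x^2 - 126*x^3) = (m - 8*x)/(m^2 + 10*m*x + 21*x^2)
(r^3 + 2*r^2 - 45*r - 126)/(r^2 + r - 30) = (r^2 - 4*r - 21)/(r - 5)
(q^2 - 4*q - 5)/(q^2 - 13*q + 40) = (q + 1)/(q - 8)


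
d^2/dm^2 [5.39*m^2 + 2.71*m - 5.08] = 10.7800000000000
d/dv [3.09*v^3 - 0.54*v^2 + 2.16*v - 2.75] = 9.27*v^2 - 1.08*v + 2.16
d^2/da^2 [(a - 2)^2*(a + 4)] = 6*a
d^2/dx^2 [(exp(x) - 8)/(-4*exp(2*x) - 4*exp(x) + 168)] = (-exp(4*x) + 33*exp(3*x) - 228*exp(2*x) + 1310*exp(x) - 1428)*exp(x)/(4*(exp(6*x) + 3*exp(5*x) - 123*exp(4*x) - 251*exp(3*x) + 5166*exp(2*x) + 5292*exp(x) - 74088))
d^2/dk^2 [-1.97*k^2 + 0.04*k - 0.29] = -3.94000000000000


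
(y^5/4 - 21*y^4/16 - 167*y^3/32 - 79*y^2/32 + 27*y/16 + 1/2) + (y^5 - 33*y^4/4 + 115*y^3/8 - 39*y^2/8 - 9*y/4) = 5*y^5/4 - 153*y^4/16 + 293*y^3/32 - 235*y^2/32 - 9*y/16 + 1/2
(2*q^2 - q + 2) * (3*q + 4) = 6*q^3 + 5*q^2 + 2*q + 8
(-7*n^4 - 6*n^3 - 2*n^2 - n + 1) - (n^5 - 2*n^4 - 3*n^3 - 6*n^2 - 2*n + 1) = -n^5 - 5*n^4 - 3*n^3 + 4*n^2 + n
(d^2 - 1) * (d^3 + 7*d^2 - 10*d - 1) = d^5 + 7*d^4 - 11*d^3 - 8*d^2 + 10*d + 1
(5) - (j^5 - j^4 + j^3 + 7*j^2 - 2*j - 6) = -j^5 + j^4 - j^3 - 7*j^2 + 2*j + 11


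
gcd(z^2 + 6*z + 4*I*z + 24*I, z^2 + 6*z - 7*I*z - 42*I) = z + 6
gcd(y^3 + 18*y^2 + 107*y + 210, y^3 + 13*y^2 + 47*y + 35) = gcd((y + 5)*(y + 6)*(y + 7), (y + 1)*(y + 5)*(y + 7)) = y^2 + 12*y + 35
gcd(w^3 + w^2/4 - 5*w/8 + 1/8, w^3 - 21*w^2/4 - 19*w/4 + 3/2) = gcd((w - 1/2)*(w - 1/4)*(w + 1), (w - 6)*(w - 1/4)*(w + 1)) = w^2 + 3*w/4 - 1/4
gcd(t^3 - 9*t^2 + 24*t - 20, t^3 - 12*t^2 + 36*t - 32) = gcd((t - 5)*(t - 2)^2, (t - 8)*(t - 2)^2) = t^2 - 4*t + 4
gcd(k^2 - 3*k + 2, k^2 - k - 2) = k - 2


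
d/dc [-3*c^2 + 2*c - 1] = 2 - 6*c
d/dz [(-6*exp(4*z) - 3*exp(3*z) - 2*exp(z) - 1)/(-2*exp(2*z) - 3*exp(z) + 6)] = (24*exp(5*z) + 60*exp(4*z) - 126*exp(3*z) - 58*exp(2*z) - 4*exp(z) - 15)*exp(z)/(4*exp(4*z) + 12*exp(3*z) - 15*exp(2*z) - 36*exp(z) + 36)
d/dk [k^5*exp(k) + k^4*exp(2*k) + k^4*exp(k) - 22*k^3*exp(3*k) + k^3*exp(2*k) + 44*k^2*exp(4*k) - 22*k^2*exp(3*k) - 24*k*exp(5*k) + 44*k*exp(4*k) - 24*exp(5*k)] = (k^5 + 2*k^4*exp(k) + 6*k^4 - 66*k^3*exp(2*k) + 6*k^3*exp(k) + 4*k^3 + 176*k^2*exp(3*k) - 132*k^2*exp(2*k) + 3*k^2*exp(k) - 120*k*exp(4*k) + 264*k*exp(3*k) - 44*k*exp(2*k) - 144*exp(4*k) + 44*exp(3*k))*exp(k)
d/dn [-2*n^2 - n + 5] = -4*n - 1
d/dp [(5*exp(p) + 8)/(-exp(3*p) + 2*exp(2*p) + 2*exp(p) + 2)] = (10*exp(3*p) + 14*exp(2*p) - 32*exp(p) - 6)*exp(p)/(exp(6*p) - 4*exp(5*p) + 4*exp(3*p) + 12*exp(2*p) + 8*exp(p) + 4)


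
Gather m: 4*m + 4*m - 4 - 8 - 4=8*m - 16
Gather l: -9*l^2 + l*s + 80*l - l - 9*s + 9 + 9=-9*l^2 + l*(s + 79) - 9*s + 18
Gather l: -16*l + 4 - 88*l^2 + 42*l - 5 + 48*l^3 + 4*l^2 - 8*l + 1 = 48*l^3 - 84*l^2 + 18*l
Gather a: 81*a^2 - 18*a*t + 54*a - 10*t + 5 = 81*a^2 + a*(54 - 18*t) - 10*t + 5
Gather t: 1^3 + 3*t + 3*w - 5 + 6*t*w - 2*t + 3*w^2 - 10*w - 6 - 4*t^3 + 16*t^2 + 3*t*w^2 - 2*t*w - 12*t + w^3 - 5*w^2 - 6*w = -4*t^3 + 16*t^2 + t*(3*w^2 + 4*w - 11) + w^3 - 2*w^2 - 13*w - 10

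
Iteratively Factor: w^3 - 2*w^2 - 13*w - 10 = (w + 2)*(w^2 - 4*w - 5) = (w + 1)*(w + 2)*(w - 5)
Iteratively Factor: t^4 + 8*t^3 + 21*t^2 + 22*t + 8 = (t + 1)*(t^3 + 7*t^2 + 14*t + 8) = (t + 1)*(t + 4)*(t^2 + 3*t + 2) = (t + 1)*(t + 2)*(t + 4)*(t + 1)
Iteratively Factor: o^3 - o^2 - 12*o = (o + 3)*(o^2 - 4*o) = o*(o + 3)*(o - 4)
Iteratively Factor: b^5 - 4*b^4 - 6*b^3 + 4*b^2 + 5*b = (b - 1)*(b^4 - 3*b^3 - 9*b^2 - 5*b) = (b - 1)*(b + 1)*(b^3 - 4*b^2 - 5*b) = (b - 5)*(b - 1)*(b + 1)*(b^2 + b) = b*(b - 5)*(b - 1)*(b + 1)*(b + 1)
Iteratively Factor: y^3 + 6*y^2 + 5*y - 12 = (y + 3)*(y^2 + 3*y - 4) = (y + 3)*(y + 4)*(y - 1)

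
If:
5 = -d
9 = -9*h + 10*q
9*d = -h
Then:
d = -5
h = 45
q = 207/5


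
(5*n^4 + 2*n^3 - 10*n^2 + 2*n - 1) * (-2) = -10*n^4 - 4*n^3 + 20*n^2 - 4*n + 2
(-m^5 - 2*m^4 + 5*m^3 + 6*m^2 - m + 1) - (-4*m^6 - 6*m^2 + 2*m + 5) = 4*m^6 - m^5 - 2*m^4 + 5*m^3 + 12*m^2 - 3*m - 4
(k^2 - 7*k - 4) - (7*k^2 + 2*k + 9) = -6*k^2 - 9*k - 13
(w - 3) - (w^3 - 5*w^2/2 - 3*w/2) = -w^3 + 5*w^2/2 + 5*w/2 - 3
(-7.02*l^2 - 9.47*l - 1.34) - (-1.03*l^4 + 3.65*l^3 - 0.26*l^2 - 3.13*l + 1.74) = 1.03*l^4 - 3.65*l^3 - 6.76*l^2 - 6.34*l - 3.08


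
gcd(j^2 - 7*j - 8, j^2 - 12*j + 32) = j - 8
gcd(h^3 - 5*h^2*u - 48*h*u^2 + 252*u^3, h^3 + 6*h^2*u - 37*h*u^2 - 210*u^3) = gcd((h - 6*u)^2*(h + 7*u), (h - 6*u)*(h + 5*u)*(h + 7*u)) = -h^2 - h*u + 42*u^2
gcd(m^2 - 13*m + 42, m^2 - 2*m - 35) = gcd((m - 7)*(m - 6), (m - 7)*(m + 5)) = m - 7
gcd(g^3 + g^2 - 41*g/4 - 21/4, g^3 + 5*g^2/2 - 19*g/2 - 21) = g^2 + g/2 - 21/2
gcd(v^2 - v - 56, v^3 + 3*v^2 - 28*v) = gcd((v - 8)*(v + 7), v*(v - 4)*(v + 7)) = v + 7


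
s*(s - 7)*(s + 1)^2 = s^4 - 5*s^3 - 13*s^2 - 7*s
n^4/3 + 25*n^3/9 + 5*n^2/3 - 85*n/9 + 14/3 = (n/3 + 1)*(n - 1)*(n - 2/3)*(n + 7)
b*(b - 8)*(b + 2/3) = b^3 - 22*b^2/3 - 16*b/3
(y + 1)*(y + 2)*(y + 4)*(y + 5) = y^4 + 12*y^3 + 49*y^2 + 78*y + 40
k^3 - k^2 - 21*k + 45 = (k - 3)^2*(k + 5)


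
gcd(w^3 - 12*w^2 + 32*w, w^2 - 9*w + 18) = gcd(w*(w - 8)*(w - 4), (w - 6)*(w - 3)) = 1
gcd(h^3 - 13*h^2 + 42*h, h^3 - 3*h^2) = h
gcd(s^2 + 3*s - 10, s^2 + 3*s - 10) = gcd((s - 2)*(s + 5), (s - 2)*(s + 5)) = s^2 + 3*s - 10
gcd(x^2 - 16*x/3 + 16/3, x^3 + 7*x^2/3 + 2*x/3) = 1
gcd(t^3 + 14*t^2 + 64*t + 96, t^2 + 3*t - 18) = t + 6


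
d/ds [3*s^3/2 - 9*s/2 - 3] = 9*s^2/2 - 9/2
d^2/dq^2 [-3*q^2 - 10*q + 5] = -6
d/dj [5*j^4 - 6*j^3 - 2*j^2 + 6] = 2*j*(10*j^2 - 9*j - 2)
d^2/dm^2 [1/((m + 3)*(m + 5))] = 2*((m + 3)^2 + (m + 3)*(m + 5) + (m + 5)^2)/((m + 3)^3*(m + 5)^3)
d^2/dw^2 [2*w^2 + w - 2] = 4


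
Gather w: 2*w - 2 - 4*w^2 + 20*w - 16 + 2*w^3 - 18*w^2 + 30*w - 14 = 2*w^3 - 22*w^2 + 52*w - 32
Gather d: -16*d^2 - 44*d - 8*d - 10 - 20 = -16*d^2 - 52*d - 30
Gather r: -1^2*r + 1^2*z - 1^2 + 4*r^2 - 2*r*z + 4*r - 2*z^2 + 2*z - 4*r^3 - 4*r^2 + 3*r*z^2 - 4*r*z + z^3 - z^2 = -4*r^3 + r*(3*z^2 - 6*z + 3) + z^3 - 3*z^2 + 3*z - 1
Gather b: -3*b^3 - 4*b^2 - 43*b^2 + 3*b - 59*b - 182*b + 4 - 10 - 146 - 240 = -3*b^3 - 47*b^2 - 238*b - 392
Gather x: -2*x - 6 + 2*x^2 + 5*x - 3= 2*x^2 + 3*x - 9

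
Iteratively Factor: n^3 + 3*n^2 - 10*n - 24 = (n + 4)*(n^2 - n - 6) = (n - 3)*(n + 4)*(n + 2)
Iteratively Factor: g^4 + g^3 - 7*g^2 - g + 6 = (g - 2)*(g^3 + 3*g^2 - g - 3) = (g - 2)*(g + 1)*(g^2 + 2*g - 3) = (g - 2)*(g + 1)*(g + 3)*(g - 1)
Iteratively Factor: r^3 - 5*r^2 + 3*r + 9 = (r + 1)*(r^2 - 6*r + 9) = (r - 3)*(r + 1)*(r - 3)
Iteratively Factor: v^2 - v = (v - 1)*(v)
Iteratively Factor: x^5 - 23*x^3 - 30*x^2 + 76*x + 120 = (x - 2)*(x^4 + 2*x^3 - 19*x^2 - 68*x - 60) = (x - 2)*(x + 2)*(x^3 - 19*x - 30) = (x - 2)*(x + 2)^2*(x^2 - 2*x - 15) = (x - 2)*(x + 2)^2*(x + 3)*(x - 5)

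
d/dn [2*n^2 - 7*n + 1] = 4*n - 7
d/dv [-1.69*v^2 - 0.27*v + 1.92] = -3.38*v - 0.27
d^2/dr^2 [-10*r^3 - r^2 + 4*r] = -60*r - 2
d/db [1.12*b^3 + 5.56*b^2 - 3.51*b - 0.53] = 3.36*b^2 + 11.12*b - 3.51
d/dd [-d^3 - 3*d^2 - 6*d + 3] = -3*d^2 - 6*d - 6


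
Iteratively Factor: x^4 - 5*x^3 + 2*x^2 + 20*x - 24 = (x - 3)*(x^3 - 2*x^2 - 4*x + 8) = (x - 3)*(x + 2)*(x^2 - 4*x + 4) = (x - 3)*(x - 2)*(x + 2)*(x - 2)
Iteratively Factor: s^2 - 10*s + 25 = (s - 5)*(s - 5)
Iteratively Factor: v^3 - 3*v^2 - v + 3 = (v - 3)*(v^2 - 1) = (v - 3)*(v - 1)*(v + 1)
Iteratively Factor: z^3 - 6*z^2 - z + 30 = (z - 3)*(z^2 - 3*z - 10) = (z - 5)*(z - 3)*(z + 2)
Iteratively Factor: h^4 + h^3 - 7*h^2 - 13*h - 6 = (h + 2)*(h^3 - h^2 - 5*h - 3) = (h + 1)*(h + 2)*(h^2 - 2*h - 3) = (h - 3)*(h + 1)*(h + 2)*(h + 1)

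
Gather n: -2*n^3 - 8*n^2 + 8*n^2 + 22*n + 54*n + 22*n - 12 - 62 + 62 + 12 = -2*n^3 + 98*n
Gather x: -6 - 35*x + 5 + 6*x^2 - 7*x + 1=6*x^2 - 42*x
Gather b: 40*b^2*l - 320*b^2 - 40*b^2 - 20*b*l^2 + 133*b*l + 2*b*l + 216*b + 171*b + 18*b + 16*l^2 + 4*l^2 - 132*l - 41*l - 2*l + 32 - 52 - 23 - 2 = b^2*(40*l - 360) + b*(-20*l^2 + 135*l + 405) + 20*l^2 - 175*l - 45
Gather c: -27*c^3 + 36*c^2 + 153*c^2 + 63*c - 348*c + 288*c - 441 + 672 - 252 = -27*c^3 + 189*c^2 + 3*c - 21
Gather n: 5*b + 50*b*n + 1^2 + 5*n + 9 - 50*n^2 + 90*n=5*b - 50*n^2 + n*(50*b + 95) + 10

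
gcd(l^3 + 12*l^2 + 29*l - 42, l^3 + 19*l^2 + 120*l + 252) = l^2 + 13*l + 42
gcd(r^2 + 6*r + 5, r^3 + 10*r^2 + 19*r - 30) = r + 5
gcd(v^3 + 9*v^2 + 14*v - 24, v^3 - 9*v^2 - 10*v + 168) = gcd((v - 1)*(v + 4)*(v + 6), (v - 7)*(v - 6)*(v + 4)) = v + 4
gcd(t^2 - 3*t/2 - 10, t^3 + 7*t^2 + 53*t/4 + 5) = t + 5/2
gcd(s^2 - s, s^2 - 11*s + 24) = 1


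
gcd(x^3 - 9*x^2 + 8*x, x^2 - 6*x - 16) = x - 8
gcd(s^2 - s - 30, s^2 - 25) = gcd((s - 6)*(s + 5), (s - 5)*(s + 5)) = s + 5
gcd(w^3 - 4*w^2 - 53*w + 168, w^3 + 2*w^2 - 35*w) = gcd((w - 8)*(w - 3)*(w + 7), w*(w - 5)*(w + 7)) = w + 7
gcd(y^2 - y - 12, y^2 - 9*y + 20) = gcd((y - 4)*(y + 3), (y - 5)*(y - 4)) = y - 4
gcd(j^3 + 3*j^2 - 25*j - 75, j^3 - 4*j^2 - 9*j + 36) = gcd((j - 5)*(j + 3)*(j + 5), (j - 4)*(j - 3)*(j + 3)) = j + 3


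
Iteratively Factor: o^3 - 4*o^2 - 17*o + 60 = (o - 3)*(o^2 - o - 20) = (o - 5)*(o - 3)*(o + 4)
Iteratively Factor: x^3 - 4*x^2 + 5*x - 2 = (x - 1)*(x^2 - 3*x + 2) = (x - 1)^2*(x - 2)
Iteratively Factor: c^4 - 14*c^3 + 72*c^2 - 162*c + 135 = (c - 5)*(c^3 - 9*c^2 + 27*c - 27) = (c - 5)*(c - 3)*(c^2 - 6*c + 9) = (c - 5)*(c - 3)^2*(c - 3)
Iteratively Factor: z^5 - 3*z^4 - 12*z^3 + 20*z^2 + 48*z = (z - 3)*(z^4 - 12*z^2 - 16*z) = (z - 3)*(z + 2)*(z^3 - 2*z^2 - 8*z) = z*(z - 3)*(z + 2)*(z^2 - 2*z - 8) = z*(z - 4)*(z - 3)*(z + 2)*(z + 2)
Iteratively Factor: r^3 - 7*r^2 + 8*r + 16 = (r - 4)*(r^2 - 3*r - 4) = (r - 4)*(r + 1)*(r - 4)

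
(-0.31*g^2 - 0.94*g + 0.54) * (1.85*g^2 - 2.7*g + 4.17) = -0.5735*g^4 - 0.902*g^3 + 2.2443*g^2 - 5.3778*g + 2.2518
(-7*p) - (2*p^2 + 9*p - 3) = -2*p^2 - 16*p + 3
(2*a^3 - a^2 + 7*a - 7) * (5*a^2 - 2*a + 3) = 10*a^5 - 9*a^4 + 43*a^3 - 52*a^2 + 35*a - 21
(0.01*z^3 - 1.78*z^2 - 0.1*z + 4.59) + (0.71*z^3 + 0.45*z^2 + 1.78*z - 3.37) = 0.72*z^3 - 1.33*z^2 + 1.68*z + 1.22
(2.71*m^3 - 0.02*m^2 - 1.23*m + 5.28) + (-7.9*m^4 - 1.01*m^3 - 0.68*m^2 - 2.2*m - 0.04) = -7.9*m^4 + 1.7*m^3 - 0.7*m^2 - 3.43*m + 5.24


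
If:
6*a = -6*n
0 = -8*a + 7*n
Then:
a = 0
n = 0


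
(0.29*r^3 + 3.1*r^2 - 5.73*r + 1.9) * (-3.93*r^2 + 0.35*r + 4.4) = -1.1397*r^5 - 12.0815*r^4 + 24.8799*r^3 + 4.1675*r^2 - 24.547*r + 8.36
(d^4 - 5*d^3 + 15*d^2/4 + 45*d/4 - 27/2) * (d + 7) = d^5 + 2*d^4 - 125*d^3/4 + 75*d^2/2 + 261*d/4 - 189/2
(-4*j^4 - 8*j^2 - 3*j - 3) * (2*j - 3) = -8*j^5 + 12*j^4 - 16*j^3 + 18*j^2 + 3*j + 9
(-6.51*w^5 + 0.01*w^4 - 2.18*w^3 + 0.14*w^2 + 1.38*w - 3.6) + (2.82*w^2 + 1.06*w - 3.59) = -6.51*w^5 + 0.01*w^4 - 2.18*w^3 + 2.96*w^2 + 2.44*w - 7.19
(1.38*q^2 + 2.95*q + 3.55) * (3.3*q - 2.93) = 4.554*q^3 + 5.6916*q^2 + 3.0715*q - 10.4015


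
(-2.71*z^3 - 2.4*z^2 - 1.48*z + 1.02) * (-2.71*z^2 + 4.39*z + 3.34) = 7.3441*z^5 - 5.3929*z^4 - 15.5766*z^3 - 17.2774*z^2 - 0.465400000000001*z + 3.4068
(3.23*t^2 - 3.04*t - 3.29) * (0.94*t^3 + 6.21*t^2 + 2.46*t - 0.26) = 3.0362*t^5 + 17.2007*t^4 - 14.0252*t^3 - 28.7491*t^2 - 7.303*t + 0.8554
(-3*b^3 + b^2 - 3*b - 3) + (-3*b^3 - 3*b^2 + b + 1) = -6*b^3 - 2*b^2 - 2*b - 2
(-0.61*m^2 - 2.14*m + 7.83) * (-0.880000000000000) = 0.5368*m^2 + 1.8832*m - 6.8904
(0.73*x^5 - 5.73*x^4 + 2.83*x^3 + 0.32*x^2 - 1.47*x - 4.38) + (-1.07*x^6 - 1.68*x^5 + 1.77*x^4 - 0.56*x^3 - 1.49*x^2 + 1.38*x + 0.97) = -1.07*x^6 - 0.95*x^5 - 3.96*x^4 + 2.27*x^3 - 1.17*x^2 - 0.0900000000000001*x - 3.41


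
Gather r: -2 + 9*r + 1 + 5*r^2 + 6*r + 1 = 5*r^2 + 15*r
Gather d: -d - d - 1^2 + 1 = -2*d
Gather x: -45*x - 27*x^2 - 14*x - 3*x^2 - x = -30*x^2 - 60*x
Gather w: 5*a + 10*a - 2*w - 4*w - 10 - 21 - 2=15*a - 6*w - 33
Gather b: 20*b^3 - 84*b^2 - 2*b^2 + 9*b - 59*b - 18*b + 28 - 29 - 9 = 20*b^3 - 86*b^2 - 68*b - 10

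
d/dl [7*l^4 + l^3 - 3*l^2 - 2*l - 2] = 28*l^3 + 3*l^2 - 6*l - 2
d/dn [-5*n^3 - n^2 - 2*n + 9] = -15*n^2 - 2*n - 2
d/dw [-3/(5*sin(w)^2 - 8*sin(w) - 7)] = 6*(5*sin(w) - 4)*cos(w)/(-5*sin(w)^2 + 8*sin(w) + 7)^2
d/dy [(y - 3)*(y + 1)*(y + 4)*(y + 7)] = 4*y^3 + 27*y^2 + 6*y - 89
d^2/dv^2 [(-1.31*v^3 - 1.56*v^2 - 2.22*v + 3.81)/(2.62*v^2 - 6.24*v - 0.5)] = (-1.4210854715202e-14*v^4 - 186.934904*v^3 + 120.135384*v^2 - 393.147768*v + 319.759512)/(17.984728*v^6 - 128.501568*v^5 + 295.752936*v^4 - 193.924224*v^3 - 56.4414*v^2 - 4.68*v - 0.125)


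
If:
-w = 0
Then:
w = 0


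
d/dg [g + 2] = 1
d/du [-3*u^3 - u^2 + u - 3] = -9*u^2 - 2*u + 1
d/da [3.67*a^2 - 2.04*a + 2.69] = 7.34*a - 2.04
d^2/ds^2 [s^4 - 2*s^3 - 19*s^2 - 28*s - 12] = 12*s^2 - 12*s - 38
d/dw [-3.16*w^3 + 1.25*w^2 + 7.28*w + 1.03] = -9.48*w^2 + 2.5*w + 7.28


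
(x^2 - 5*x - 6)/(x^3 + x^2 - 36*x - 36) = 1/(x + 6)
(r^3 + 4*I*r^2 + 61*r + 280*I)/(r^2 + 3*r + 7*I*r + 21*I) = (r^2 - 3*I*r + 40)/(r + 3)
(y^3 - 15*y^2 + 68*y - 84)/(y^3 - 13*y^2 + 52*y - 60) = (y - 7)/(y - 5)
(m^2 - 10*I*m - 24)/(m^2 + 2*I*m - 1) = (m^2 - 10*I*m - 24)/(m^2 + 2*I*m - 1)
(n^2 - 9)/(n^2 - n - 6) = (n + 3)/(n + 2)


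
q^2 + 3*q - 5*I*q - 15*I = (q + 3)*(q - 5*I)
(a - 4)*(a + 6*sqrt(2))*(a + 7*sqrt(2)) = a^3 - 4*a^2 + 13*sqrt(2)*a^2 - 52*sqrt(2)*a + 84*a - 336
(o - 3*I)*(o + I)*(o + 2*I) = o^3 + 7*o + 6*I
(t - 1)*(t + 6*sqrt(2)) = t^2 - t + 6*sqrt(2)*t - 6*sqrt(2)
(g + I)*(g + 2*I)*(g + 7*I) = g^3 + 10*I*g^2 - 23*g - 14*I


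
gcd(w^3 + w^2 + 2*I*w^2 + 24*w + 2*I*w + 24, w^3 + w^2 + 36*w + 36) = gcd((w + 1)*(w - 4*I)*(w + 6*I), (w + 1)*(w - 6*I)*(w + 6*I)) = w^2 + w*(1 + 6*I) + 6*I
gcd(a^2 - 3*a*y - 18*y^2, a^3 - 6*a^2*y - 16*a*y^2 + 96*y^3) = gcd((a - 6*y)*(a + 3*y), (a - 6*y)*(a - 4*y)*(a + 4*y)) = -a + 6*y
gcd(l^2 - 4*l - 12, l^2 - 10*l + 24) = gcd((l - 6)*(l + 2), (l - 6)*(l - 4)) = l - 6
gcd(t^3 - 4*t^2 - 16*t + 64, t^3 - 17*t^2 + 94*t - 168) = t - 4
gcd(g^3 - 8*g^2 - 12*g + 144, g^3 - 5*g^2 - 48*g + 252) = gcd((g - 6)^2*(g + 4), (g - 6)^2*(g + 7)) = g^2 - 12*g + 36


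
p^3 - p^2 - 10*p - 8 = (p - 4)*(p + 1)*(p + 2)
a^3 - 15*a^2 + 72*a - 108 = (a - 6)^2*(a - 3)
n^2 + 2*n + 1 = (n + 1)^2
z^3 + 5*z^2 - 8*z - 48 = (z - 3)*(z + 4)^2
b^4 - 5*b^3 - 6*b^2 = b^2*(b - 6)*(b + 1)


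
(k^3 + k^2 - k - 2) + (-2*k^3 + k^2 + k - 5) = -k^3 + 2*k^2 - 7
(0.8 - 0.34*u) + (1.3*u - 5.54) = 0.96*u - 4.74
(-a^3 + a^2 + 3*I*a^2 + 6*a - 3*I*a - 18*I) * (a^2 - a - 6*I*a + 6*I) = -a^5 + 2*a^4 + 9*I*a^4 + 23*a^3 - 18*I*a^3 - 42*a^2 - 45*I*a^2 - 90*a + 54*I*a + 108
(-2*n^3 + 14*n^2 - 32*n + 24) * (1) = -2*n^3 + 14*n^2 - 32*n + 24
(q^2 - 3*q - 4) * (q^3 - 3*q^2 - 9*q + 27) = q^5 - 6*q^4 - 4*q^3 + 66*q^2 - 45*q - 108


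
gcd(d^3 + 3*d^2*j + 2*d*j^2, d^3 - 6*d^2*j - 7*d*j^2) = d^2 + d*j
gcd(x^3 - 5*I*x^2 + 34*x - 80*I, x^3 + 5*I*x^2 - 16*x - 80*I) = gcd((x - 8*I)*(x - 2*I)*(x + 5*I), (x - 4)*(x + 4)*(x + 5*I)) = x + 5*I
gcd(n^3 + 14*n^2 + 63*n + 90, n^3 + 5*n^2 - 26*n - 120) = n + 6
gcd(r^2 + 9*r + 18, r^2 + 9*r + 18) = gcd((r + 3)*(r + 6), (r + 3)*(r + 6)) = r^2 + 9*r + 18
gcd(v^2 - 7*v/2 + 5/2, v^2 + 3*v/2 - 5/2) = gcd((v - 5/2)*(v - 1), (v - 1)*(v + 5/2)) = v - 1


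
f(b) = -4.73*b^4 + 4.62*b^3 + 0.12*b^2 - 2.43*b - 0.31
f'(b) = -18.92*b^3 + 13.86*b^2 + 0.24*b - 2.43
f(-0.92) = -4.96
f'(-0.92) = 23.81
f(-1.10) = -10.57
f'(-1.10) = 39.26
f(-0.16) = 0.06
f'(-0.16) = -2.04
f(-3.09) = -559.18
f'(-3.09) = 687.37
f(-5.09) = -3769.00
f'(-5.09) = 2850.46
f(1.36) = -7.95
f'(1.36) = -24.06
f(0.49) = -1.20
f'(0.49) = -1.21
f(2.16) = -61.40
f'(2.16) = -127.92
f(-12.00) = -106018.51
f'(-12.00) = 34684.29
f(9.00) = -27678.01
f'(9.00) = -12670.29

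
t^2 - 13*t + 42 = (t - 7)*(t - 6)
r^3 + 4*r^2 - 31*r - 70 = (r - 5)*(r + 2)*(r + 7)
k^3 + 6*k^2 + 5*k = k*(k + 1)*(k + 5)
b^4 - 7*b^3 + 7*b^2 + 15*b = b*(b - 5)*(b - 3)*(b + 1)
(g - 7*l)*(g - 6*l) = g^2 - 13*g*l + 42*l^2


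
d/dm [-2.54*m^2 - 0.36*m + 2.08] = -5.08*m - 0.36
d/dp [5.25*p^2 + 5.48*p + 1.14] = 10.5*p + 5.48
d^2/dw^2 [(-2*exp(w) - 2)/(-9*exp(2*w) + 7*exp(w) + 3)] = (162*exp(4*w) + 774*exp(3*w) - 54*exp(2*w) + 272*exp(w) - 24)*exp(w)/(729*exp(6*w) - 1701*exp(5*w) + 594*exp(4*w) + 791*exp(3*w) - 198*exp(2*w) - 189*exp(w) - 27)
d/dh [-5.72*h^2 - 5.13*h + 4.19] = -11.44*h - 5.13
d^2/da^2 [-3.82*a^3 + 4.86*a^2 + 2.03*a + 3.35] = 9.72 - 22.92*a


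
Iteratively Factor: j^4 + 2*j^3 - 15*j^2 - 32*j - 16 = (j - 4)*(j^3 + 6*j^2 + 9*j + 4) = (j - 4)*(j + 1)*(j^2 + 5*j + 4) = (j - 4)*(j + 1)^2*(j + 4)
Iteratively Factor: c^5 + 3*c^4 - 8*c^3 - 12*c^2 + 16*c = (c + 2)*(c^4 + c^3 - 10*c^2 + 8*c) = (c - 2)*(c + 2)*(c^3 + 3*c^2 - 4*c) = (c - 2)*(c - 1)*(c + 2)*(c^2 + 4*c) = (c - 2)*(c - 1)*(c + 2)*(c + 4)*(c)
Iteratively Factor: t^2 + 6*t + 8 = (t + 2)*(t + 4)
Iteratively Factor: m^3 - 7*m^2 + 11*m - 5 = (m - 1)*(m^2 - 6*m + 5) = (m - 5)*(m - 1)*(m - 1)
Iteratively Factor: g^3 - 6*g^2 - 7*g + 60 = (g + 3)*(g^2 - 9*g + 20) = (g - 5)*(g + 3)*(g - 4)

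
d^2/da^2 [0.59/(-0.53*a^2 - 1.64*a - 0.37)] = (0.331462*a^2 + 1.025656*a - 0.59*(1.06*a + 1.64)*(2.12*a + 3.28) + 0.231398)/(0.53*a^2 + 1.64*a + 0.37)^3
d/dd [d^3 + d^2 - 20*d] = 3*d^2 + 2*d - 20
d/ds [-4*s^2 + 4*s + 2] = 4 - 8*s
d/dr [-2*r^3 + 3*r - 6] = 3 - 6*r^2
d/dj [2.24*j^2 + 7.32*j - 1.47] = 4.48*j + 7.32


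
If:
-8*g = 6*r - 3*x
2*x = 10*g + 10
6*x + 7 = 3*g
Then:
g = -37/27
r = 73/81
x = -50/27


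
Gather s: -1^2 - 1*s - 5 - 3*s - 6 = -4*s - 12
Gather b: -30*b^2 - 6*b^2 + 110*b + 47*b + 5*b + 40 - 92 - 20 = -36*b^2 + 162*b - 72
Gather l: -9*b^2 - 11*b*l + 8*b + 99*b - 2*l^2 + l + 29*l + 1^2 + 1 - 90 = -9*b^2 + 107*b - 2*l^2 + l*(30 - 11*b) - 88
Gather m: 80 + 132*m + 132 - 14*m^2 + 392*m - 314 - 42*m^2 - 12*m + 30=-56*m^2 + 512*m - 72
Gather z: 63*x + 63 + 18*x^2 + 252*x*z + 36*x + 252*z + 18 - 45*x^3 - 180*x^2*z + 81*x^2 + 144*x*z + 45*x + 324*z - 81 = -45*x^3 + 99*x^2 + 144*x + z*(-180*x^2 + 396*x + 576)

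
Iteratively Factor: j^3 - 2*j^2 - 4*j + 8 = (j - 2)*(j^2 - 4) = (j - 2)*(j + 2)*(j - 2)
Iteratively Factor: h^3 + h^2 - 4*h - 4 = (h + 2)*(h^2 - h - 2) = (h - 2)*(h + 2)*(h + 1)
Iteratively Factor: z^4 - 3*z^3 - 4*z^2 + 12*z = (z - 3)*(z^3 - 4*z) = (z - 3)*(z + 2)*(z^2 - 2*z) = z*(z - 3)*(z + 2)*(z - 2)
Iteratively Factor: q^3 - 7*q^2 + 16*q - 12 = (q - 2)*(q^2 - 5*q + 6) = (q - 2)^2*(q - 3)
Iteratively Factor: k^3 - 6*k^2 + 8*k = (k)*(k^2 - 6*k + 8) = k*(k - 2)*(k - 4)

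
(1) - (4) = -3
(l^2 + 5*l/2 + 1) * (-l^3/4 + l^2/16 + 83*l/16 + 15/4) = -l^5/4 - 9*l^4/16 + 163*l^3/32 + 537*l^2/32 + 233*l/16 + 15/4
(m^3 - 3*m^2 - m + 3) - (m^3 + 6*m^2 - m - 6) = 9 - 9*m^2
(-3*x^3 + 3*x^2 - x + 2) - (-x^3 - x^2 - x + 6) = -2*x^3 + 4*x^2 - 4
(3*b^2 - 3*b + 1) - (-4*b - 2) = 3*b^2 + b + 3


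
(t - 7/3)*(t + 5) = t^2 + 8*t/3 - 35/3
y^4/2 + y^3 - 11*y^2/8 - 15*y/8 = y*(y/2 + 1/2)*(y - 3/2)*(y + 5/2)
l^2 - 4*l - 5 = (l - 5)*(l + 1)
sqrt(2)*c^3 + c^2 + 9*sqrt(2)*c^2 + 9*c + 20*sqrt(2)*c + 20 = (c + 4)*(c + 5)*(sqrt(2)*c + 1)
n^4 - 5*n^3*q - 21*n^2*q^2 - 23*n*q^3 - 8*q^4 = (n - 8*q)*(n + q)^3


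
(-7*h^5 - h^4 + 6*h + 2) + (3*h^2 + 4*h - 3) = -7*h^5 - h^4 + 3*h^2 + 10*h - 1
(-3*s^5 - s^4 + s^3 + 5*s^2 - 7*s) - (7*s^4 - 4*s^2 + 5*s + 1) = -3*s^5 - 8*s^4 + s^3 + 9*s^2 - 12*s - 1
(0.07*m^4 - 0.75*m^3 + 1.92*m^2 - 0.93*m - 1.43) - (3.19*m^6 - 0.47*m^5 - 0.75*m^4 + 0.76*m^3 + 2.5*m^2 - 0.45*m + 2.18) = -3.19*m^6 + 0.47*m^5 + 0.82*m^4 - 1.51*m^3 - 0.58*m^2 - 0.48*m - 3.61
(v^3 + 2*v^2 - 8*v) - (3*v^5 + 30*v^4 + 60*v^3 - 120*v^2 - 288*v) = -3*v^5 - 30*v^4 - 59*v^3 + 122*v^2 + 280*v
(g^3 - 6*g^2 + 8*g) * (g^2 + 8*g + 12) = g^5 + 2*g^4 - 28*g^3 - 8*g^2 + 96*g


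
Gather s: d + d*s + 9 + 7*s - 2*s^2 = d - 2*s^2 + s*(d + 7) + 9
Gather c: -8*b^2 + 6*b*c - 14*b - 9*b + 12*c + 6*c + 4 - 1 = -8*b^2 - 23*b + c*(6*b + 18) + 3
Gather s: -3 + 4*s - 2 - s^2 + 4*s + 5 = -s^2 + 8*s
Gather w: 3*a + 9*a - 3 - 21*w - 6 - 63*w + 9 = 12*a - 84*w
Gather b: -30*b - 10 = -30*b - 10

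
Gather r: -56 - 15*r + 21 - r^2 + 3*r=-r^2 - 12*r - 35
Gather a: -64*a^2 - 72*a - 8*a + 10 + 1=-64*a^2 - 80*a + 11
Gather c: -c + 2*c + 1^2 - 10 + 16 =c + 7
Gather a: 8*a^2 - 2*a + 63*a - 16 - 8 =8*a^2 + 61*a - 24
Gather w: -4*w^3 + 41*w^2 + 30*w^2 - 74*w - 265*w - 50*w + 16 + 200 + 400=-4*w^3 + 71*w^2 - 389*w + 616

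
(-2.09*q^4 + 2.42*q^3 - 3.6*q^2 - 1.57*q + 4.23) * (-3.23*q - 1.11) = 6.7507*q^5 - 5.4967*q^4 + 8.9418*q^3 + 9.0671*q^2 - 11.9202*q - 4.6953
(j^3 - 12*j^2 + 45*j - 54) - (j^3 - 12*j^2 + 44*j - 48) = j - 6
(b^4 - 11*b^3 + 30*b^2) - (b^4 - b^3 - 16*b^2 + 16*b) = -10*b^3 + 46*b^2 - 16*b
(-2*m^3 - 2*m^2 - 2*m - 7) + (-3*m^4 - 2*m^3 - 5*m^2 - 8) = -3*m^4 - 4*m^3 - 7*m^2 - 2*m - 15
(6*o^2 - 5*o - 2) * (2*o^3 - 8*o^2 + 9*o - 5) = 12*o^5 - 58*o^4 + 90*o^3 - 59*o^2 + 7*o + 10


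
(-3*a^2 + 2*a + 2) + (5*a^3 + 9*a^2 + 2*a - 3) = 5*a^3 + 6*a^2 + 4*a - 1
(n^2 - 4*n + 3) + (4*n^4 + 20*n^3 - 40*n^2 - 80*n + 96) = 4*n^4 + 20*n^3 - 39*n^2 - 84*n + 99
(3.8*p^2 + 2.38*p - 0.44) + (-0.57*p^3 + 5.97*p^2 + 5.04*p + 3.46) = -0.57*p^3 + 9.77*p^2 + 7.42*p + 3.02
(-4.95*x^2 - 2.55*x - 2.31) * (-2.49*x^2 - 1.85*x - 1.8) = 12.3255*x^4 + 15.507*x^3 + 19.3794*x^2 + 8.8635*x + 4.158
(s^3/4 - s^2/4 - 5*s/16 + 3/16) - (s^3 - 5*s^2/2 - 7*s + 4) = -3*s^3/4 + 9*s^2/4 + 107*s/16 - 61/16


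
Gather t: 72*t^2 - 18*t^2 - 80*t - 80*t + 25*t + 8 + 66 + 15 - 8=54*t^2 - 135*t + 81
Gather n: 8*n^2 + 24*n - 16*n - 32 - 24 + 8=8*n^2 + 8*n - 48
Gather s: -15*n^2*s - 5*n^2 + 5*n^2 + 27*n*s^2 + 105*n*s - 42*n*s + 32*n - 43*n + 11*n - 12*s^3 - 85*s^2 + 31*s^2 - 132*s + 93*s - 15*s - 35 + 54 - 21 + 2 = -12*s^3 + s^2*(27*n - 54) + s*(-15*n^2 + 63*n - 54)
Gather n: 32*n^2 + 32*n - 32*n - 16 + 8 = 32*n^2 - 8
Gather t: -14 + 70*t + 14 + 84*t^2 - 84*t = 84*t^2 - 14*t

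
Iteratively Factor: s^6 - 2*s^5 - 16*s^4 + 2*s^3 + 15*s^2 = (s + 3)*(s^5 - 5*s^4 - s^3 + 5*s^2) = s*(s + 3)*(s^4 - 5*s^3 - s^2 + 5*s) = s*(s - 5)*(s + 3)*(s^3 - s) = s*(s - 5)*(s + 1)*(s + 3)*(s^2 - s) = s*(s - 5)*(s - 1)*(s + 1)*(s + 3)*(s)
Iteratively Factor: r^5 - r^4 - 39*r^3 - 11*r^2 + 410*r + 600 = (r - 5)*(r^4 + 4*r^3 - 19*r^2 - 106*r - 120) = (r - 5)*(r + 4)*(r^3 - 19*r - 30) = (r - 5)*(r + 3)*(r + 4)*(r^2 - 3*r - 10) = (r - 5)^2*(r + 3)*(r + 4)*(r + 2)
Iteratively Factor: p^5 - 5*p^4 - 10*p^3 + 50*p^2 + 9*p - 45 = (p - 5)*(p^4 - 10*p^2 + 9) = (p - 5)*(p - 3)*(p^3 + 3*p^2 - p - 3) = (p - 5)*(p - 3)*(p + 1)*(p^2 + 2*p - 3) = (p - 5)*(p - 3)*(p - 1)*(p + 1)*(p + 3)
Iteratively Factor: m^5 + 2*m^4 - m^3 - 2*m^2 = (m)*(m^4 + 2*m^3 - m^2 - 2*m) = m*(m + 1)*(m^3 + m^2 - 2*m) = m*(m + 1)*(m + 2)*(m^2 - m) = m*(m - 1)*(m + 1)*(m + 2)*(m)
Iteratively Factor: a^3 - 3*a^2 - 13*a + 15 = (a + 3)*(a^2 - 6*a + 5) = (a - 1)*(a + 3)*(a - 5)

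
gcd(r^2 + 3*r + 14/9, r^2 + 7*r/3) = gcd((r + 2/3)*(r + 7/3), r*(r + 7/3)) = r + 7/3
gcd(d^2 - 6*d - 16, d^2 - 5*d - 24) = d - 8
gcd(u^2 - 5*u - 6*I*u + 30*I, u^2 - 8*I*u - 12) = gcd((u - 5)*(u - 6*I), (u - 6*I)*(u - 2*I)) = u - 6*I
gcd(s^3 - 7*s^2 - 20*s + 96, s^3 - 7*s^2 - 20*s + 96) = s^3 - 7*s^2 - 20*s + 96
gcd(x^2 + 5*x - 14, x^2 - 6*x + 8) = x - 2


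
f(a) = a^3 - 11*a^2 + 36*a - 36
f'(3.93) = -4.13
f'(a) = 3*a^2 - 22*a + 36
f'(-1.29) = 69.37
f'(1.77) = 6.46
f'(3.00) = -3.00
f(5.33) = -5.20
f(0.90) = -11.78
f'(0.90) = 18.63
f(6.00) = 0.00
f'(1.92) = 4.82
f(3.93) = -3.72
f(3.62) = -2.39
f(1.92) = -0.35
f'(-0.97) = 60.16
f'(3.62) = -4.33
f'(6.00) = 12.00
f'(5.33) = 3.97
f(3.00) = 0.00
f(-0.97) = -82.18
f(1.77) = -1.20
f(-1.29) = -102.89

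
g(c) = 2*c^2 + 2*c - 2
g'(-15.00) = -58.00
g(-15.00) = 418.00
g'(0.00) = 2.00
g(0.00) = -2.00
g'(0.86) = 5.44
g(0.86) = 1.20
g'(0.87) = 5.48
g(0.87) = 1.25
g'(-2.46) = -7.84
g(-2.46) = 5.18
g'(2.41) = 11.64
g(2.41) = 14.44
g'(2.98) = 13.92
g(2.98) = 21.72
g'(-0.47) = 0.12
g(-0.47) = -2.50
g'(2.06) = 10.24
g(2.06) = 10.61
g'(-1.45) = -3.80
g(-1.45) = -0.70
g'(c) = 4*c + 2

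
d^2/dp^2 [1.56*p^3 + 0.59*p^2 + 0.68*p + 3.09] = 9.36*p + 1.18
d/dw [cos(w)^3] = -3*sin(w)*cos(w)^2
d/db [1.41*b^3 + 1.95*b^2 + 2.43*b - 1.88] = 4.23*b^2 + 3.9*b + 2.43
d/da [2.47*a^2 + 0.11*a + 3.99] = 4.94*a + 0.11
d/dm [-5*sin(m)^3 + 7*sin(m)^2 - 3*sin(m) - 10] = (-15*sin(m)^2 + 14*sin(m) - 3)*cos(m)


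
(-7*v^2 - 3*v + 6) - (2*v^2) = -9*v^2 - 3*v + 6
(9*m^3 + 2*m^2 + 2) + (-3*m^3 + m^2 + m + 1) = 6*m^3 + 3*m^2 + m + 3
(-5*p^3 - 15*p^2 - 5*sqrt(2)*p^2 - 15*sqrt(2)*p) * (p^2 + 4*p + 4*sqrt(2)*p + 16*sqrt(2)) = -5*p^5 - 25*sqrt(2)*p^4 - 35*p^4 - 175*sqrt(2)*p^3 - 100*p^3 - 300*sqrt(2)*p^2 - 280*p^2 - 480*p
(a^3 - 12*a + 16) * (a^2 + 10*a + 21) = a^5 + 10*a^4 + 9*a^3 - 104*a^2 - 92*a + 336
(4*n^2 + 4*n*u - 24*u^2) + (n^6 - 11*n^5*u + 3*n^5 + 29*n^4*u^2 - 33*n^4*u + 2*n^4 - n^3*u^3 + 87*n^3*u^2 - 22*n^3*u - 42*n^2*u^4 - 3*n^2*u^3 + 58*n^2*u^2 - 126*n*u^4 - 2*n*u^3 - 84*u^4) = n^6 - 11*n^5*u + 3*n^5 + 29*n^4*u^2 - 33*n^4*u + 2*n^4 - n^3*u^3 + 87*n^3*u^2 - 22*n^3*u - 42*n^2*u^4 - 3*n^2*u^3 + 58*n^2*u^2 + 4*n^2 - 126*n*u^4 - 2*n*u^3 + 4*n*u - 84*u^4 - 24*u^2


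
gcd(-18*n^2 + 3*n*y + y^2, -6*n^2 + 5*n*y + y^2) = 6*n + y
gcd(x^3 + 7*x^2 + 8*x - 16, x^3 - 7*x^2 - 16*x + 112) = x + 4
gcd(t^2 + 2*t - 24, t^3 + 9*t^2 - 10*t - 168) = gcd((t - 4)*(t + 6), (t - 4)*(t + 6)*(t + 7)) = t^2 + 2*t - 24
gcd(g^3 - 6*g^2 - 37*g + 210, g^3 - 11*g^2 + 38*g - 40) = g - 5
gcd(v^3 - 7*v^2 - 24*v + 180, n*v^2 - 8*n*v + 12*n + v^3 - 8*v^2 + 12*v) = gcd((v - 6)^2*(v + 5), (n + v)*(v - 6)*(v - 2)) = v - 6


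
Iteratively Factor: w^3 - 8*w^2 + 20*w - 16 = (w - 2)*(w^2 - 6*w + 8) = (w - 2)^2*(w - 4)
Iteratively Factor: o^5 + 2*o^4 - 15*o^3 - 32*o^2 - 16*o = (o + 4)*(o^4 - 2*o^3 - 7*o^2 - 4*o) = o*(o + 4)*(o^3 - 2*o^2 - 7*o - 4) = o*(o - 4)*(o + 4)*(o^2 + 2*o + 1) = o*(o - 4)*(o + 1)*(o + 4)*(o + 1)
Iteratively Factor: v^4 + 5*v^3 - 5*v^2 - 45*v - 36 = (v + 1)*(v^3 + 4*v^2 - 9*v - 36) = (v + 1)*(v + 4)*(v^2 - 9) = (v - 3)*(v + 1)*(v + 4)*(v + 3)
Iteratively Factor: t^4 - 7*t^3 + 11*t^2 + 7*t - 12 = (t - 1)*(t^3 - 6*t^2 + 5*t + 12) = (t - 1)*(t + 1)*(t^2 - 7*t + 12) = (t - 3)*(t - 1)*(t + 1)*(t - 4)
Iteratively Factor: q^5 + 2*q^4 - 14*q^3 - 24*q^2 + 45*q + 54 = (q + 3)*(q^4 - q^3 - 11*q^2 + 9*q + 18) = (q + 1)*(q + 3)*(q^3 - 2*q^2 - 9*q + 18) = (q + 1)*(q + 3)^2*(q^2 - 5*q + 6) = (q - 2)*(q + 1)*(q + 3)^2*(q - 3)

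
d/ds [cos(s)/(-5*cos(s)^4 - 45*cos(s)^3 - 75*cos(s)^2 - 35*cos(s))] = -3*(cos(s) + 5)*sin(s)/(5*(cos(s) + 1)^3*(cos(s) + 7)^2)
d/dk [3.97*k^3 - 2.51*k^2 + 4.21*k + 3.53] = 11.91*k^2 - 5.02*k + 4.21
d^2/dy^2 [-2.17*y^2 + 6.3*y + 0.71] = -4.34000000000000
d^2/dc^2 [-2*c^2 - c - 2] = -4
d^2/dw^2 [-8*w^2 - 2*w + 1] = -16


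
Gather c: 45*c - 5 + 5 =45*c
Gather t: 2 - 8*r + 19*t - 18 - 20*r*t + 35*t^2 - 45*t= -8*r + 35*t^2 + t*(-20*r - 26) - 16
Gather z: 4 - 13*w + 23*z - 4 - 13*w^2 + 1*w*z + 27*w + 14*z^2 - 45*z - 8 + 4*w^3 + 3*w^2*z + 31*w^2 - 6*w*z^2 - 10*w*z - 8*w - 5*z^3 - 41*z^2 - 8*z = 4*w^3 + 18*w^2 + 6*w - 5*z^3 + z^2*(-6*w - 27) + z*(3*w^2 - 9*w - 30) - 8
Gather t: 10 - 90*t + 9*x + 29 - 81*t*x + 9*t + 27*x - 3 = t*(-81*x - 81) + 36*x + 36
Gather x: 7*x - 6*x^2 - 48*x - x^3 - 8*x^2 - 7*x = -x^3 - 14*x^2 - 48*x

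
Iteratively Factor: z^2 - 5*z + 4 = (z - 1)*(z - 4)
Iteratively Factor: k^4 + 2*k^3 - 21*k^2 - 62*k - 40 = (k + 2)*(k^3 - 21*k - 20) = (k + 2)*(k + 4)*(k^2 - 4*k - 5) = (k + 1)*(k + 2)*(k + 4)*(k - 5)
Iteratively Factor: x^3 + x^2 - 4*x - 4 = (x - 2)*(x^2 + 3*x + 2) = (x - 2)*(x + 1)*(x + 2)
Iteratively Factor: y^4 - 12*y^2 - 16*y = (y - 4)*(y^3 + 4*y^2 + 4*y) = y*(y - 4)*(y^2 + 4*y + 4) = y*(y - 4)*(y + 2)*(y + 2)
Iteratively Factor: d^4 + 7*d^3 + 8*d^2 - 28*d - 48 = (d + 3)*(d^3 + 4*d^2 - 4*d - 16) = (d + 2)*(d + 3)*(d^2 + 2*d - 8) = (d + 2)*(d + 3)*(d + 4)*(d - 2)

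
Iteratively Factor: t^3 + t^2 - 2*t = (t - 1)*(t^2 + 2*t) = t*(t - 1)*(t + 2)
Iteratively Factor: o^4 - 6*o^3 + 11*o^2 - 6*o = (o - 3)*(o^3 - 3*o^2 + 2*o) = (o - 3)*(o - 2)*(o^2 - o) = o*(o - 3)*(o - 2)*(o - 1)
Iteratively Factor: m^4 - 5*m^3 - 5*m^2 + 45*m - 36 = (m - 4)*(m^3 - m^2 - 9*m + 9) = (m - 4)*(m + 3)*(m^2 - 4*m + 3) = (m - 4)*(m - 3)*(m + 3)*(m - 1)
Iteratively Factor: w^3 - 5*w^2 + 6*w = (w - 3)*(w^2 - 2*w) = (w - 3)*(w - 2)*(w)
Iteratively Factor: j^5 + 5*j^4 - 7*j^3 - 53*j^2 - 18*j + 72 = (j - 3)*(j^4 + 8*j^3 + 17*j^2 - 2*j - 24) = (j - 3)*(j + 4)*(j^3 + 4*j^2 + j - 6) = (j - 3)*(j + 2)*(j + 4)*(j^2 + 2*j - 3) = (j - 3)*(j + 2)*(j + 3)*(j + 4)*(j - 1)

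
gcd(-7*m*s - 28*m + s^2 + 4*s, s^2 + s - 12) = s + 4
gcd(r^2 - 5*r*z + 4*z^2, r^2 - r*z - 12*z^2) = -r + 4*z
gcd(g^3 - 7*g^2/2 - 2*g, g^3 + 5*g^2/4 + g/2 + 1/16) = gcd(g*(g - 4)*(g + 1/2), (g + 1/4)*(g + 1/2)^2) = g + 1/2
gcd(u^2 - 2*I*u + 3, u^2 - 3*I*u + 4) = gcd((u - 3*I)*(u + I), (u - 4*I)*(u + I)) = u + I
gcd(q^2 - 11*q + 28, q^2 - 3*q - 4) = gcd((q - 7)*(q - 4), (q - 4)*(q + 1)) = q - 4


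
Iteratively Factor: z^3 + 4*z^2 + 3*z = (z + 1)*(z^2 + 3*z) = (z + 1)*(z + 3)*(z)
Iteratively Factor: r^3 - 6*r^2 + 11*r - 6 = (r - 2)*(r^2 - 4*r + 3) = (r - 3)*(r - 2)*(r - 1)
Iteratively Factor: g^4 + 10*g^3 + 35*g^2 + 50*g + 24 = (g + 3)*(g^3 + 7*g^2 + 14*g + 8) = (g + 2)*(g + 3)*(g^2 + 5*g + 4) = (g + 1)*(g + 2)*(g + 3)*(g + 4)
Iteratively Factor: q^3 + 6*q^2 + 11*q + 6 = (q + 1)*(q^2 + 5*q + 6) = (q + 1)*(q + 2)*(q + 3)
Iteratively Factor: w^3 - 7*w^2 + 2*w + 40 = (w - 4)*(w^2 - 3*w - 10) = (w - 4)*(w + 2)*(w - 5)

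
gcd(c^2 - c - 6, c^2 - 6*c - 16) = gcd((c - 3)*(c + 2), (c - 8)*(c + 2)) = c + 2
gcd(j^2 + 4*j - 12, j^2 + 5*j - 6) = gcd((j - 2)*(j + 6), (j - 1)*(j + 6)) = j + 6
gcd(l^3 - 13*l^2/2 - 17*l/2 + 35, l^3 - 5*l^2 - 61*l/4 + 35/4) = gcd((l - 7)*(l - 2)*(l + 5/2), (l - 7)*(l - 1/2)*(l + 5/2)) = l^2 - 9*l/2 - 35/2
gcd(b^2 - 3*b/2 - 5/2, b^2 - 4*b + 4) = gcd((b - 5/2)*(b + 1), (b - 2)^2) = 1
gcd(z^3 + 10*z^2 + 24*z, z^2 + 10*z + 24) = z^2 + 10*z + 24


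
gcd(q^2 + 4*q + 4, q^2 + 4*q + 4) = q^2 + 4*q + 4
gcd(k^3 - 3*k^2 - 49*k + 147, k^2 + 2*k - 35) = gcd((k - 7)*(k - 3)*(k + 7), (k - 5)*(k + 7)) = k + 7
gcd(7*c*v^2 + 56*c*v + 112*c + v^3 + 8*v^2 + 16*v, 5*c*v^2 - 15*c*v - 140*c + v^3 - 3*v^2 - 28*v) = v + 4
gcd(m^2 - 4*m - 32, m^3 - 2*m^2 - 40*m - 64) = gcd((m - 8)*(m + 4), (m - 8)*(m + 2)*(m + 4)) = m^2 - 4*m - 32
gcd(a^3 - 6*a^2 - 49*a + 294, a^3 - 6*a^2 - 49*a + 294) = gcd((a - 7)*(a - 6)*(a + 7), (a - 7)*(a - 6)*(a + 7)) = a^3 - 6*a^2 - 49*a + 294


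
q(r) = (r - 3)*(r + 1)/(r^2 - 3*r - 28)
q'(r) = (3 - 2*r)*(r - 3)*(r + 1)/(r^2 - 3*r - 28)^2 + (r - 3)/(r^2 - 3*r - 28) + (r + 1)/(r^2 - 3*r - 28) = (-r^2 - 50*r + 47)/(r^4 - 6*r^3 - 47*r^2 + 168*r + 784)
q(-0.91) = 0.01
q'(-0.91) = 0.15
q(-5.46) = 2.07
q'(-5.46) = 0.88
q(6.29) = -3.28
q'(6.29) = -5.75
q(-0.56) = 0.06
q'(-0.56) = 0.11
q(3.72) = -0.13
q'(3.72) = -0.24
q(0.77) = 0.13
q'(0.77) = 0.01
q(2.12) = 0.09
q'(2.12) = -0.07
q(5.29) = -0.91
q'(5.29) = -0.97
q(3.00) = 0.00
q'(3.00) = -0.14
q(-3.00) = -1.20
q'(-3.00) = 1.88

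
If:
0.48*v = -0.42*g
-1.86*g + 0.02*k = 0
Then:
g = -1.14285714285714*v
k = -106.285714285714*v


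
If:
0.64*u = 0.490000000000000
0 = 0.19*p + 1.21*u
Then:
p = -4.88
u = 0.77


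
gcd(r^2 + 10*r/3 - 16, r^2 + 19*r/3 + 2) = r + 6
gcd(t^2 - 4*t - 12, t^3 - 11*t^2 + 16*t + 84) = t^2 - 4*t - 12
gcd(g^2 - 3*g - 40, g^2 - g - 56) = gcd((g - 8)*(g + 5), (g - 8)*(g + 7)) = g - 8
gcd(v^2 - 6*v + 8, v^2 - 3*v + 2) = v - 2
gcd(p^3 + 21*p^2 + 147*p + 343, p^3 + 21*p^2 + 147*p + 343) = p^3 + 21*p^2 + 147*p + 343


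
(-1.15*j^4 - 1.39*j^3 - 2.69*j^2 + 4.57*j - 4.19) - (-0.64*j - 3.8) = -1.15*j^4 - 1.39*j^3 - 2.69*j^2 + 5.21*j - 0.390000000000001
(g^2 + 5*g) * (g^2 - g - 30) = g^4 + 4*g^3 - 35*g^2 - 150*g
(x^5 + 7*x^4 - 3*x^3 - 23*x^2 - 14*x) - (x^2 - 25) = x^5 + 7*x^4 - 3*x^3 - 24*x^2 - 14*x + 25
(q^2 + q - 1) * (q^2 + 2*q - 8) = q^4 + 3*q^3 - 7*q^2 - 10*q + 8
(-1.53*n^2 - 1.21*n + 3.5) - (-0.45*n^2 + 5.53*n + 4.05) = -1.08*n^2 - 6.74*n - 0.55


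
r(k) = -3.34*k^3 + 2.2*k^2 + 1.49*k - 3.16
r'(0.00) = 1.49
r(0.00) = -3.16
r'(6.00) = -332.83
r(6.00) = -636.46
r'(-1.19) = -17.94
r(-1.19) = 3.81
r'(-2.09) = -51.47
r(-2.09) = 33.83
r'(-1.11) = -15.74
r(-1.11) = 2.46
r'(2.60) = -54.81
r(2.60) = -43.12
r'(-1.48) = -26.97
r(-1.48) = 10.28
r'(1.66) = -18.82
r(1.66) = -9.90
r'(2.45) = -47.88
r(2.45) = -35.42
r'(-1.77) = -37.69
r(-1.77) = 19.62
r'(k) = -10.02*k^2 + 4.4*k + 1.49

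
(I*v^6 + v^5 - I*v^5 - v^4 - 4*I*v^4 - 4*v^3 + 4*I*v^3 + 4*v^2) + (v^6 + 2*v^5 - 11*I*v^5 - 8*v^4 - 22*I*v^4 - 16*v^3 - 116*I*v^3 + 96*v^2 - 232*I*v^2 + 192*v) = v^6 + I*v^6 + 3*v^5 - 12*I*v^5 - 9*v^4 - 26*I*v^4 - 20*v^3 - 112*I*v^3 + 100*v^2 - 232*I*v^2 + 192*v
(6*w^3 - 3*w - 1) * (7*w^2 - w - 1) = 42*w^5 - 6*w^4 - 27*w^3 - 4*w^2 + 4*w + 1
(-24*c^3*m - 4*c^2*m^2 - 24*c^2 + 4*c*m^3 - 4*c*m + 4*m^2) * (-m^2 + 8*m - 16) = 24*c^3*m^3 - 192*c^3*m^2 + 384*c^3*m + 4*c^2*m^4 - 32*c^2*m^3 + 88*c^2*m^2 - 192*c^2*m + 384*c^2 - 4*c*m^5 + 32*c*m^4 - 60*c*m^3 - 32*c*m^2 + 64*c*m - 4*m^4 + 32*m^3 - 64*m^2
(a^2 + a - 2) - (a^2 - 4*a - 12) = 5*a + 10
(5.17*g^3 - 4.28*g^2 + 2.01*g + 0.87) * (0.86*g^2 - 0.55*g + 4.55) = 4.4462*g^5 - 6.5243*g^4 + 27.6061*g^3 - 19.8313*g^2 + 8.667*g + 3.9585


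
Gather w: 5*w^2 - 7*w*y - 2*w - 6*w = 5*w^2 + w*(-7*y - 8)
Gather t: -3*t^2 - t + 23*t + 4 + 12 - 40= -3*t^2 + 22*t - 24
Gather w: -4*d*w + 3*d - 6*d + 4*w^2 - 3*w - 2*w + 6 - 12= -3*d + 4*w^2 + w*(-4*d - 5) - 6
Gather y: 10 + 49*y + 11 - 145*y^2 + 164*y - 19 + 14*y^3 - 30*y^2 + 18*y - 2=14*y^3 - 175*y^2 + 231*y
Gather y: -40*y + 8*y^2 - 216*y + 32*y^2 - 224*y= 40*y^2 - 480*y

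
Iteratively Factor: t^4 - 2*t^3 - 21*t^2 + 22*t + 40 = (t + 4)*(t^3 - 6*t^2 + 3*t + 10) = (t + 1)*(t + 4)*(t^2 - 7*t + 10) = (t - 5)*(t + 1)*(t + 4)*(t - 2)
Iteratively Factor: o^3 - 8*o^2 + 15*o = (o - 5)*(o^2 - 3*o) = o*(o - 5)*(o - 3)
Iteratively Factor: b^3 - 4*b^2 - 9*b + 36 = (b - 3)*(b^2 - b - 12) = (b - 4)*(b - 3)*(b + 3)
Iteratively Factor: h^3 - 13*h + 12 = (h + 4)*(h^2 - 4*h + 3) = (h - 3)*(h + 4)*(h - 1)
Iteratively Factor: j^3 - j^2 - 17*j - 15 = (j - 5)*(j^2 + 4*j + 3) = (j - 5)*(j + 1)*(j + 3)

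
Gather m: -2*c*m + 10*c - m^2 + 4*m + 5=10*c - m^2 + m*(4 - 2*c) + 5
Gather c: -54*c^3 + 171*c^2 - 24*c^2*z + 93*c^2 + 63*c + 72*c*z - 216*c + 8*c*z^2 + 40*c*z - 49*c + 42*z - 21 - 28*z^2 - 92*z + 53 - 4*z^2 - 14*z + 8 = -54*c^3 + c^2*(264 - 24*z) + c*(8*z^2 + 112*z - 202) - 32*z^2 - 64*z + 40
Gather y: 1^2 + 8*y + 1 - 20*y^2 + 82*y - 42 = -20*y^2 + 90*y - 40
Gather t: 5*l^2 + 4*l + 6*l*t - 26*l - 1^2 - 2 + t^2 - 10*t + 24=5*l^2 - 22*l + t^2 + t*(6*l - 10) + 21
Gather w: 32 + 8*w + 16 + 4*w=12*w + 48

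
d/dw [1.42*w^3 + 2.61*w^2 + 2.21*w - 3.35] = 4.26*w^2 + 5.22*w + 2.21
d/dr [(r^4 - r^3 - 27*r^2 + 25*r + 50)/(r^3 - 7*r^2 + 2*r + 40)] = (r^4 - 4*r^3 - 25*r^2 - 44*r + 36)/(r^4 - 4*r^3 - 12*r^2 + 32*r + 64)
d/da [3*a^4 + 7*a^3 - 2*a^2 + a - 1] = 12*a^3 + 21*a^2 - 4*a + 1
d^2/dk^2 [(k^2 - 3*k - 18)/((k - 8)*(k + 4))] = 2*(k^3 + 42*k^2 - 72*k + 544)/(k^6 - 12*k^5 - 48*k^4 + 704*k^3 + 1536*k^2 - 12288*k - 32768)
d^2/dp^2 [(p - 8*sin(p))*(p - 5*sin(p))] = 13*p*sin(p) - 160*sin(p)^2 - 26*cos(p) + 82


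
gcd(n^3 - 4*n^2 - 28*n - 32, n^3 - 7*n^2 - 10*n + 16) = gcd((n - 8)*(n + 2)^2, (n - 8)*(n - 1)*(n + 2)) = n^2 - 6*n - 16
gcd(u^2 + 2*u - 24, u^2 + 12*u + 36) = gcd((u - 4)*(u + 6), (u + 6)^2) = u + 6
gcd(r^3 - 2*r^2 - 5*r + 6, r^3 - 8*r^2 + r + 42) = r^2 - r - 6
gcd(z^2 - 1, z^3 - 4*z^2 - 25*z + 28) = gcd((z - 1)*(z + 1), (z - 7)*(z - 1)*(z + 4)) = z - 1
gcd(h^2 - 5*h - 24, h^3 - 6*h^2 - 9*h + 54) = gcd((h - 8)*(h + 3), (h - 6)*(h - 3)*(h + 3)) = h + 3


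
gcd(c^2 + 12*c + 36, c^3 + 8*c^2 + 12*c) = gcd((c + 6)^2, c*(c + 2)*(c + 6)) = c + 6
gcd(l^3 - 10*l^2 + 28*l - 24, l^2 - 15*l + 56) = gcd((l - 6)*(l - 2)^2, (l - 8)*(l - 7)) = 1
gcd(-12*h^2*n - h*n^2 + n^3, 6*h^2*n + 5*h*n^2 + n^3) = 3*h*n + n^2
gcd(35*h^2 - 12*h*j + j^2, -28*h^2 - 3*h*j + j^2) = 7*h - j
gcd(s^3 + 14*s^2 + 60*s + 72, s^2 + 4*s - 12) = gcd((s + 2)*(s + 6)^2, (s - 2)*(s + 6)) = s + 6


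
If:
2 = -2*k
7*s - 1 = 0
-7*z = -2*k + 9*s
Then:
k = -1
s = 1/7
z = -23/49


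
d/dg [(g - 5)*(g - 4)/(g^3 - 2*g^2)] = (-g^3 + 18*g^2 - 78*g + 80)/(g^3*(g^2 - 4*g + 4))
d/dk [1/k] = -1/k^2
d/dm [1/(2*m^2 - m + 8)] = (1 - 4*m)/(2*m^2 - m + 8)^2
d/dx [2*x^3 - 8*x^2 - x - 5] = 6*x^2 - 16*x - 1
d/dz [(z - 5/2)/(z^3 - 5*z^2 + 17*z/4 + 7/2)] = 2*(-16*z^3 + 100*z^2 - 200*z + 113)/(16*z^6 - 160*z^5 + 536*z^4 - 568*z^3 - 271*z^2 + 476*z + 196)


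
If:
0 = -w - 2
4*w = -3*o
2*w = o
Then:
No Solution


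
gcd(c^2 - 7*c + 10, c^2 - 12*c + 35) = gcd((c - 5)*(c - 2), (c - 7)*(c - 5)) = c - 5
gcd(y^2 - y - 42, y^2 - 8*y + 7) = y - 7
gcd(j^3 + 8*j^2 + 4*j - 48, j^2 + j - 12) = j + 4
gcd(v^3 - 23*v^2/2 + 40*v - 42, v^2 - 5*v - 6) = v - 6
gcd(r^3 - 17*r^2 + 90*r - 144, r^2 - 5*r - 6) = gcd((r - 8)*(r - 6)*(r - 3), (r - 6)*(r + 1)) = r - 6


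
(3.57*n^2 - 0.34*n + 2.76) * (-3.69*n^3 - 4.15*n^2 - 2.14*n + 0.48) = -13.1733*n^5 - 13.5609*n^4 - 16.4132*n^3 - 9.0128*n^2 - 6.0696*n + 1.3248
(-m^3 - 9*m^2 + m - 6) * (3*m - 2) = -3*m^4 - 25*m^3 + 21*m^2 - 20*m + 12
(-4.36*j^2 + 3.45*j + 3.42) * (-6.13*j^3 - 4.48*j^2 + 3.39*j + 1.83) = 26.7268*j^5 - 1.6157*j^4 - 51.201*j^3 - 11.6049*j^2 + 17.9073*j + 6.2586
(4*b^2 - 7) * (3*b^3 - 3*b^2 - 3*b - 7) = 12*b^5 - 12*b^4 - 33*b^3 - 7*b^2 + 21*b + 49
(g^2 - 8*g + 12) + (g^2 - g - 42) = 2*g^2 - 9*g - 30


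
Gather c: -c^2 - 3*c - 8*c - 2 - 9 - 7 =-c^2 - 11*c - 18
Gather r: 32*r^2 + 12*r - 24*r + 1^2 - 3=32*r^2 - 12*r - 2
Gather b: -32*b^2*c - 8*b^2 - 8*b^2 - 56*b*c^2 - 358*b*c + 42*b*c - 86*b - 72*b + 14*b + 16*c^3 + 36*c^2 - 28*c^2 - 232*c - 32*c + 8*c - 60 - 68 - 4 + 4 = b^2*(-32*c - 16) + b*(-56*c^2 - 316*c - 144) + 16*c^3 + 8*c^2 - 256*c - 128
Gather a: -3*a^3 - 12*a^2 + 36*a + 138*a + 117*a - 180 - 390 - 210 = -3*a^3 - 12*a^2 + 291*a - 780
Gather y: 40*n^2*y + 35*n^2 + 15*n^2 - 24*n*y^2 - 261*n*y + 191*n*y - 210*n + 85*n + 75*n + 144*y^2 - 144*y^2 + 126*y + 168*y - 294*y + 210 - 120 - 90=50*n^2 - 24*n*y^2 - 50*n + y*(40*n^2 - 70*n)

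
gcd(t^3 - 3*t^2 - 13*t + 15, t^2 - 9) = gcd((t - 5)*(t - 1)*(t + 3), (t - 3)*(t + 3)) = t + 3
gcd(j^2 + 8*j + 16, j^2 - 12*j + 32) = 1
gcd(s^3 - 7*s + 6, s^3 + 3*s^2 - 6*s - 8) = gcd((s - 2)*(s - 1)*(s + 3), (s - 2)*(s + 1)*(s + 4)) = s - 2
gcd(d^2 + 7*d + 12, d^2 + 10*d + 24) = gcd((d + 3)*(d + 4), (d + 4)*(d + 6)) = d + 4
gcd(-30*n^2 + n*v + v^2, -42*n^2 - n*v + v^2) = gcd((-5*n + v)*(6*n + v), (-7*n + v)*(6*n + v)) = 6*n + v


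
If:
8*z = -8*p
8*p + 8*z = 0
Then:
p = -z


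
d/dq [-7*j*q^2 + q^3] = q*(-14*j + 3*q)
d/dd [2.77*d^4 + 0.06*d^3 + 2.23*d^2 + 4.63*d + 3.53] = 11.08*d^3 + 0.18*d^2 + 4.46*d + 4.63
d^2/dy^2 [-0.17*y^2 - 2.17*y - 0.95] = -0.340000000000000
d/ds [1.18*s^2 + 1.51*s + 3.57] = 2.36*s + 1.51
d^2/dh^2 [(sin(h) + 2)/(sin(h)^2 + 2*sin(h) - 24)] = (-sin(h)^5 - 6*sin(h)^4 - 154*sin(h)^3 - 236*sin(h)^2 - 504*sin(h) + 208)/(sin(h)^2 + 2*sin(h) - 24)^3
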